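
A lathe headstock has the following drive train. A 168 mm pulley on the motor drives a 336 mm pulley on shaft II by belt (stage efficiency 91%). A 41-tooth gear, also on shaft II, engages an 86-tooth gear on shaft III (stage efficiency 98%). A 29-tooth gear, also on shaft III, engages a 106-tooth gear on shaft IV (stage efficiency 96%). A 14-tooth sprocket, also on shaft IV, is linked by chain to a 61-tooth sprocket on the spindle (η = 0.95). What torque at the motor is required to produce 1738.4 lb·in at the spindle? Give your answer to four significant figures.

31.99 lb·in

Overall ratio R = 2 × 2.0976 × 3.6552 × 4.3571 = 66.812; overall efficiency η = 0.91 × 0.98 × 0.96 × 0.95 = 0.8133.
Input torque = output torque / (R × η) = 1738.4 / (66.812 × 0.8133) = 31.991 lb·in.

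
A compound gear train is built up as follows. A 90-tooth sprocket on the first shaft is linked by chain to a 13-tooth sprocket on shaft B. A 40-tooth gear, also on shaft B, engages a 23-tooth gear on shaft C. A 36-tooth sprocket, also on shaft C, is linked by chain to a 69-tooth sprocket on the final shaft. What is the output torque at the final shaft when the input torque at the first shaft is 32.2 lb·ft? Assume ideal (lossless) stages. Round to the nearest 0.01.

5.13 lb·ft

After the chain (13/90): 32.2 × 0.14444 = 4.6511 lb·ft
After the gear mesh (23/40): 4.6511 × 0.575 = 2.6744 lb·ft
After the chain (69/36): 2.6744 × 1.9167 = 5.1259 lb·ft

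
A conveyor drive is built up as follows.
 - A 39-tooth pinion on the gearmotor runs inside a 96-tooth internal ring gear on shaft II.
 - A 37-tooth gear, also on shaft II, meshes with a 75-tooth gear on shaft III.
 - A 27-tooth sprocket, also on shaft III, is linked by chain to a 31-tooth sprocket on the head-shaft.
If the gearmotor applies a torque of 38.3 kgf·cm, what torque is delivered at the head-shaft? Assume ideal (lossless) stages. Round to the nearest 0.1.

internal gear 96/39 = 2.4615 → τ = 38.3·2.4615 = 94.277 kgf·cm
gear mesh 75/37 = 2.027 → τ = 94.277·2.027 = 191.1 kgf·cm
chain 31/27 = 1.1481 → τ = 191.1·1.1481 = 219.41 kgf·cm

219.4 kgf·cm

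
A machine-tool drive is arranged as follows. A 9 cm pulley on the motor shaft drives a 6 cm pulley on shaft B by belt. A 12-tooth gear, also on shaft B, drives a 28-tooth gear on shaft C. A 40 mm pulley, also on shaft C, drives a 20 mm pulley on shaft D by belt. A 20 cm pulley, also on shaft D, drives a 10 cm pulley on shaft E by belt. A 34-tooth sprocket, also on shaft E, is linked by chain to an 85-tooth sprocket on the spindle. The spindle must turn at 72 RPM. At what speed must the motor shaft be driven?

70 RPM

Overall ratio R = 0.66667 × 2.3333 × 0.5 × 0.5 × 2.5 = 0.97222.
Required input speed = output speed × R = 72 × 0.97222 = 70 RPM.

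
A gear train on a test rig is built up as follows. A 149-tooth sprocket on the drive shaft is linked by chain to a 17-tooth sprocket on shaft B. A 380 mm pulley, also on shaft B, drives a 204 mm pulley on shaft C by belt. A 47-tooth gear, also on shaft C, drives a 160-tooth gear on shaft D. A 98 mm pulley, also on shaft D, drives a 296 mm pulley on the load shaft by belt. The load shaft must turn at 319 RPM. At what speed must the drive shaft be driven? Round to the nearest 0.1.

Overall ratio R = 0.11409 × 0.53684 × 3.4043 × 3.0204 = 0.62979.
Required input speed = output speed × R = 319 × 0.62979 = 200.9 RPM.

200.9 RPM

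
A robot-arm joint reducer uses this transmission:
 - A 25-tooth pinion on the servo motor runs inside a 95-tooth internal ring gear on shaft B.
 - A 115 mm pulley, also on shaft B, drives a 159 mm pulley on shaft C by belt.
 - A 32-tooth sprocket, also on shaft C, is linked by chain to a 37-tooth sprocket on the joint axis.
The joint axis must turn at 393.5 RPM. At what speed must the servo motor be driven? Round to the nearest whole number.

Overall ratio R = 3.8 × 1.3826 × 1.1562 = 6.0748.
Required input speed = output speed × R = 393.5 × 6.0748 = 2390.4 RPM.

2390 RPM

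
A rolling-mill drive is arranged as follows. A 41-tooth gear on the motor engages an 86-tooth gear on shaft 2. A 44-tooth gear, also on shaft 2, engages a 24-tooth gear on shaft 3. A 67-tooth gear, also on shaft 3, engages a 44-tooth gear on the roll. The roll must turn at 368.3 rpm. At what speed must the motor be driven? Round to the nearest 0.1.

276.7 rpm

Overall ratio R = 2.0976 × 0.54545 × 0.65672 = 0.75137.
Required input speed = output speed × R = 368.3 × 0.75137 = 276.73 rpm.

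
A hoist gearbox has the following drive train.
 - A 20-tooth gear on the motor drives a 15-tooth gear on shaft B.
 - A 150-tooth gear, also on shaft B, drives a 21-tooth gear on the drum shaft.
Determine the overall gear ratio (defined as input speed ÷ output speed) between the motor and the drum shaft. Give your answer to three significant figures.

Each stage contributes driven/driver: gear mesh 15/20 = 0.75, gear mesh 21/150 = 0.14.
Overall: 0.75 × 0.14 = 0.105.

0.105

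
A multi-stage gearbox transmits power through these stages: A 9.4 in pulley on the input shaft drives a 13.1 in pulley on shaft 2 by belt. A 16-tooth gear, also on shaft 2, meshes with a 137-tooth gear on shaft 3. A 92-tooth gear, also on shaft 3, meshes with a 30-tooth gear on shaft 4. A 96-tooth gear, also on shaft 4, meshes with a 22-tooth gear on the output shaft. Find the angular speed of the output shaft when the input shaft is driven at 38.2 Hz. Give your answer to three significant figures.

42.8 Hz

belt 13.1/9.4 = 1.3936 → 38.2/1.3936 = 27.411 Hz
gear mesh 137/16 = 8.5625 → 27.411/8.5625 = 3.2012 Hz
gear mesh 30/92 = 0.32609 → 3.2012/0.32609 = 9.8172 Hz
gear mesh 22/96 = 0.22917 → 9.8172/0.22917 = 42.839 Hz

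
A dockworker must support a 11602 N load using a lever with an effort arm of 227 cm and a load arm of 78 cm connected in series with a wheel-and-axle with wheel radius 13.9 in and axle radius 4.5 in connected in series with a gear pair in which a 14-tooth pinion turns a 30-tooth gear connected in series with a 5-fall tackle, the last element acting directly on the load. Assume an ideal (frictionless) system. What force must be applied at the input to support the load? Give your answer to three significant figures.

120 N

Lever MA = effort arm / load arm = 227/78 = 2.9103.
Wheel-and-axle MA = R/r = 13.9/4.5 = 3.0889.
Gear pair MA = 30/14 = 2.1429.
Block-and-tackle MA = number of supporting rope parts = 5.
Combined ideal MA = 2.9103 × 3.0889 × 2.1429 × 5 = 96.316.
Effort = load / MA = 11602 / 96.316 = 120.46 N.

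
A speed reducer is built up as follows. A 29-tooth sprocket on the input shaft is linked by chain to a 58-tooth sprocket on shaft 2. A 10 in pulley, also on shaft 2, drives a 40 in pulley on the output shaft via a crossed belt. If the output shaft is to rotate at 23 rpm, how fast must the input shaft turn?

184 rpm

Overall ratio R = 2 × 4 = 8.
Required input speed = output speed × R = 23 × 8 = 184 rpm.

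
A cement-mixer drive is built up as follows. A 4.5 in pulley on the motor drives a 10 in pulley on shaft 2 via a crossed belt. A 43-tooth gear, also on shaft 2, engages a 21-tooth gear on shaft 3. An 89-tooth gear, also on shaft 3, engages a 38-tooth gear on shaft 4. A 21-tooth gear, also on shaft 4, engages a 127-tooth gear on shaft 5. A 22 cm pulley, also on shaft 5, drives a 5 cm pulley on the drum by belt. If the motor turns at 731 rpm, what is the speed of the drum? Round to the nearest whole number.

Belt: ratio = 10/4.5 = 2.2222, so shaft 2 turns at 731 / 2.2222 = 328.95 rpm.
Gear mesh: ratio = 21/43 = 0.48837, so shaft 3 turns at 328.95 / 0.48837 = 673.56 rpm.
Gear mesh: ratio = 38/89 = 0.42697, so shaft 4 turns at 673.56 / 0.42697 = 1577.6 rpm.
Gear mesh: ratio = 127/21 = 6.0476, so shaft 5 turns at 1577.6 / 6.0476 = 260.86 rpm.
Belt: ratio = 5/22 = 0.22727, so the drum turns at 260.86 / 0.22727 = 1147.8 rpm.

1148 rpm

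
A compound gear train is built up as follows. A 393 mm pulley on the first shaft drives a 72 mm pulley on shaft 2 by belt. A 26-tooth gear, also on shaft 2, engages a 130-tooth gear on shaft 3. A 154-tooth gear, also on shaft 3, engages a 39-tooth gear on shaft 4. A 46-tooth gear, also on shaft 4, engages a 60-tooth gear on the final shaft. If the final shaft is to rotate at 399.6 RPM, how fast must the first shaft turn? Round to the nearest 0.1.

Overall ratio R = 0.18321 × 5 × 0.25325 × 1.3043 = 0.30258.
Required input speed = output speed × R = 399.6 × 0.30258 = 120.91 RPM.

120.9 RPM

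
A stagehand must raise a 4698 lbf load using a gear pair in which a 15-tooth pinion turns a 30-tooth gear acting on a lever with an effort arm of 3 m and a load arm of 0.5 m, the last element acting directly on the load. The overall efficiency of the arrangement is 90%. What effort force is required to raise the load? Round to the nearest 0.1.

435.0 lbf

Gear pair MA = 30/15 = 2.
Lever MA = effort arm / load arm = 3/0.5 = 6.
Combined ideal MA = 2 × 6 = 12.
Actual MA = 12 × 0.90 = 10.8.
Effort = load / actual MA = 4698 / 10.8 = 435 lbf.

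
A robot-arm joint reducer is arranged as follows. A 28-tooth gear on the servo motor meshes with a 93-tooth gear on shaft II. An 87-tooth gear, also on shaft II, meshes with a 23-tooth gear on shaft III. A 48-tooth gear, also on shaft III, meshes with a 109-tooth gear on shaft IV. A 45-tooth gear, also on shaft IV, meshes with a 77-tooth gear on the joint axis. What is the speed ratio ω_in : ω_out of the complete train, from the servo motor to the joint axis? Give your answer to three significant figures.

3.41

Each stage contributes driven/driver: gear mesh 93/28 = 3.3214, gear mesh 23/87 = 0.26437, gear mesh 109/48 = 2.2708, gear mesh 77/45 = 1.7111.
Overall: 3.3214 × 0.26437 × 2.2708 × 1.7111 = 3.4119.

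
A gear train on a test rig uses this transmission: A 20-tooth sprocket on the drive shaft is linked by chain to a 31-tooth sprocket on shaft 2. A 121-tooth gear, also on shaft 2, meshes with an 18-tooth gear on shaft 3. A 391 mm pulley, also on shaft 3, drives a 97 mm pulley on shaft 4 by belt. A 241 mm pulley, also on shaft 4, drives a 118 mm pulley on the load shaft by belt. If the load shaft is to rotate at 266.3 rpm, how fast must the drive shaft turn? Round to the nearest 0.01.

7.46 rpm

Overall ratio R = 1.55 × 0.14876 × 0.24808 × 0.48963 = 0.028008.
Required input speed = output speed × R = 266.3 × 0.028008 = 7.4585 rpm.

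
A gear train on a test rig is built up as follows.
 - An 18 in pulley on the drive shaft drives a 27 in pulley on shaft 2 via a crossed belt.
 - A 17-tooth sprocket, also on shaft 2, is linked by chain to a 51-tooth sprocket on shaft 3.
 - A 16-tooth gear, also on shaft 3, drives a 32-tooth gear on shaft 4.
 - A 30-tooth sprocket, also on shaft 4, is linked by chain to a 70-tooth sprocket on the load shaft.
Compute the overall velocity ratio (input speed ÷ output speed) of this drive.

Each stage contributes driven/driver: belt 27/18 = 1.5, chain 51/17 = 3, gear mesh 32/16 = 2, chain 70/30 = 2.3333.
Overall: 1.5 × 3 × 2 × 2.3333 = 21.

21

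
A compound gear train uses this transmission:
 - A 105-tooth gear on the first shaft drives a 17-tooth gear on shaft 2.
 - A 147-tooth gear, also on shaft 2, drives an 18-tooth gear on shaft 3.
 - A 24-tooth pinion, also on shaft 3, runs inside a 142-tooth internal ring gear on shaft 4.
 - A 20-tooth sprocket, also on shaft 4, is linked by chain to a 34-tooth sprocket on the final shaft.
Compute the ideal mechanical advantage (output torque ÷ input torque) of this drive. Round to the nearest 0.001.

0.199

Each stage contributes driven/driver: gear mesh 17/105 = 0.1619, gear mesh 18/147 = 0.12245, internal gear 142/24 = 5.9167, chain 34/20 = 1.7.
Overall: 0.1619 × 0.12245 × 5.9167 × 1.7 = 0.19941.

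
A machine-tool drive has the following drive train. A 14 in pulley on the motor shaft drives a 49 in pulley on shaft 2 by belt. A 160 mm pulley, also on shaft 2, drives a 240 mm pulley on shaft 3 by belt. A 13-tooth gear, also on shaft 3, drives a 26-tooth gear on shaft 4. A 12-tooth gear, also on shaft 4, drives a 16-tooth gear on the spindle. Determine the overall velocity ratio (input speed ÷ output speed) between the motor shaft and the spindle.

Each stage contributes driven/driver: belt 49/14 = 3.5, belt 240/160 = 1.5, gear mesh 26/13 = 2, gear mesh 16/12 = 1.3333.
Overall: 3.5 × 1.5 × 2 × 1.3333 = 14.

14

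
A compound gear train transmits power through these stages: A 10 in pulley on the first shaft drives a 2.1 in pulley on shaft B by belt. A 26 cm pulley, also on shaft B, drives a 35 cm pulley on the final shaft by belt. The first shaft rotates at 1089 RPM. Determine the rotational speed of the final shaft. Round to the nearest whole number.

3852 RPM

belt 2.1/10 = 0.21 → 1089/0.21 = 5185.7 RPM
belt 35/26 = 1.3462 → 5185.7/1.3462 = 3852.2 RPM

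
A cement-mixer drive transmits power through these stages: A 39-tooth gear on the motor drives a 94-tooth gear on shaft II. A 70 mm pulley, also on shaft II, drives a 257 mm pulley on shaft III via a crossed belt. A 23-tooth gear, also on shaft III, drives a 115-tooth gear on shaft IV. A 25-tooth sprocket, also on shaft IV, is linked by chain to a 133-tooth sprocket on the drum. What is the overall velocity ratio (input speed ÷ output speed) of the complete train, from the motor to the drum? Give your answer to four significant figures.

235.4

Each stage contributes driven/driver: gear mesh 94/39 = 2.4103, belt 257/70 = 3.6714, gear mesh 115/23 = 5, chain 133/25 = 5.32.
Overall: 2.4103 × 3.6714 × 5 × 5.32 = 235.39.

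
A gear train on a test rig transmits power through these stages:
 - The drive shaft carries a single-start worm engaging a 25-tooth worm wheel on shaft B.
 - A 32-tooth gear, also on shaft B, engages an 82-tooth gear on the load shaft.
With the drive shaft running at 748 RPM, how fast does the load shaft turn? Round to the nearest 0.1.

worm 25/1 = 25 → 748/25 = 29.92 RPM
gear mesh 82/32 = 2.5625 → 29.92/2.5625 = 11.676 RPM

11.7 RPM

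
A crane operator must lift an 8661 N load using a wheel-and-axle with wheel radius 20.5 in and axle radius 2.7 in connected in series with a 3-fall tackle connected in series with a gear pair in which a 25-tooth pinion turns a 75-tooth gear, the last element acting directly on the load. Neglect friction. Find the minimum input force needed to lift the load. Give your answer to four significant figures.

126.7 N

Wheel-and-axle MA = R/r = 20.5/2.7 = 7.5926.
Block-and-tackle MA = number of supporting rope parts = 3.
Gear pair MA = 75/25 = 3.
Combined ideal MA = 7.5926 × 3 × 3 = 68.333.
Effort = load / MA = 8661 / 68.333 = 126.75 N.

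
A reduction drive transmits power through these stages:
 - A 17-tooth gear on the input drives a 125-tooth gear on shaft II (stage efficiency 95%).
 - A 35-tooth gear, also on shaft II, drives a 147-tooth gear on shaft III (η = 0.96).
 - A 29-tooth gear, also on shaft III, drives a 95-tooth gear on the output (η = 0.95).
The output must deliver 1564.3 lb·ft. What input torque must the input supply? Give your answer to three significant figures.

Overall ratio R = 7.3529 × 4.2 × 3.2759 = 101.17; overall efficiency η = 0.95 × 0.96 × 0.95 = 0.8664.
Input torque = output torque / (R × η) = 1564.3 / (101.17 × 0.8664) = 17.847 lb·ft.

17.8 lb·ft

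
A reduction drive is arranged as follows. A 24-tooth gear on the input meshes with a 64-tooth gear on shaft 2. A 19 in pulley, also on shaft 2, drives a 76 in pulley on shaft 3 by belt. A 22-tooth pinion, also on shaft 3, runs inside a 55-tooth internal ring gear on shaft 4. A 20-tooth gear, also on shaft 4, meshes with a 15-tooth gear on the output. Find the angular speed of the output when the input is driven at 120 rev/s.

gear mesh 64/24 = 2.6667 → 120/2.6667 = 45 rev/s
belt 76/19 = 4 → 45/4 = 11.25 rev/s
internal gear 55/22 = 2.5 → 11.25/2.5 = 4.5 rev/s
gear mesh 15/20 = 0.75 → 4.5/0.75 = 6 rev/s

6 rev/s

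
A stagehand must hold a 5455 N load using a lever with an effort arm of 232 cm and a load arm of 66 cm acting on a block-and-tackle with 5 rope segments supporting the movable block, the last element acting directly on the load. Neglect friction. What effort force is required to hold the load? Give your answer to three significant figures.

310 N

Lever MA = effort arm / load arm = 232/66 = 3.5152.
Block-and-tackle MA = number of supporting rope parts = 5.
Combined ideal MA = 3.5152 × 5 = 17.576.
Effort = load / MA = 5455 / 17.576 = 310.37 N.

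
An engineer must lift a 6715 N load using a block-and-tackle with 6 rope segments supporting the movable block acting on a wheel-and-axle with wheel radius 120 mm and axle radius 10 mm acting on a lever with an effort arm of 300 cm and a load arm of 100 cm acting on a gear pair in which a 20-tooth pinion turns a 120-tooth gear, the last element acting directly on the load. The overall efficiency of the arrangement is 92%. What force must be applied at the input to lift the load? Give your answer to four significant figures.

5.632 N

Block-and-tackle MA = number of supporting rope parts = 6.
Wheel-and-axle MA = R/r = 120/10 = 12.
Lever MA = effort arm / load arm = 300/100 = 3.
Gear pair MA = 120/20 = 6.
Combined ideal MA = 6 × 12 × 3 × 6 = 1296.
Actual MA = 1296 × 0.92 = 1192.3.
Effort = load / actual MA = 6715 / 1192.3 = 5.6319 N.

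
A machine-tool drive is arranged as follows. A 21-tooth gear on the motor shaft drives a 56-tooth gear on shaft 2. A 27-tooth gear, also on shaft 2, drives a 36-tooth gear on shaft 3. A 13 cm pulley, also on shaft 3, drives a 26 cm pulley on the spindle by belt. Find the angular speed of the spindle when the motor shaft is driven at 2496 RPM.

351 RPM

the motor shaft → shaft 2 (gear mesh, 56/21): 2496 ÷ 2.6667 = 936 RPM
shaft 2 → shaft 3 (gear mesh, 36/27): 936 ÷ 1.3333 = 702 RPM
shaft 3 → the spindle (belt, 26/13): 702 ÷ 2 = 351 RPM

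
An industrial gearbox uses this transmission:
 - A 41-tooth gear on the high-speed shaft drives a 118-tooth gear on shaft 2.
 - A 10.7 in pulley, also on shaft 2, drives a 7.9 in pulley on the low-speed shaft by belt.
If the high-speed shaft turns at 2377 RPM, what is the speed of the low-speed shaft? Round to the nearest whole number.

1119 RPM

gear mesh 118/41 = 2.878 → 2377/2.878 = 825.91 RPM
belt 7.9/10.7 = 0.73832 → 825.91/0.73832 = 1118.6 RPM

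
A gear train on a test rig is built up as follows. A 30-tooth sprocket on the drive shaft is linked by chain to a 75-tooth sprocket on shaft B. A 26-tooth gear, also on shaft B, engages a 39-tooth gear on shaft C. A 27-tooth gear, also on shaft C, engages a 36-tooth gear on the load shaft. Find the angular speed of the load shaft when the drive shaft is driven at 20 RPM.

4 RPM

chain 75/30 = 2.5 → 20/2.5 = 8 RPM
gear mesh 39/26 = 1.5 → 8/1.5 = 5.3333 RPM
gear mesh 36/27 = 1.3333 → 5.3333/1.3333 = 4 RPM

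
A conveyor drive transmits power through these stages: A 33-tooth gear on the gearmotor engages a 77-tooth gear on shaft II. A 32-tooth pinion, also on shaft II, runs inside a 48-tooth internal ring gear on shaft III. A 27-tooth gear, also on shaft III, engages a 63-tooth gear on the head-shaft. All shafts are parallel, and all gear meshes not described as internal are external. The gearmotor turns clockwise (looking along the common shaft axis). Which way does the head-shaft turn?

the gearmotor → shaft II: external mesh, 1 reversal → CCW.
shaft II → shaft III: internal mesh, same direction → CCW.
shaft III → the head-shaft: external mesh, 1 reversal → CW.
2 reversals in total — an even number — so the head-shaft turns the same way as the gearmotor.

clockwise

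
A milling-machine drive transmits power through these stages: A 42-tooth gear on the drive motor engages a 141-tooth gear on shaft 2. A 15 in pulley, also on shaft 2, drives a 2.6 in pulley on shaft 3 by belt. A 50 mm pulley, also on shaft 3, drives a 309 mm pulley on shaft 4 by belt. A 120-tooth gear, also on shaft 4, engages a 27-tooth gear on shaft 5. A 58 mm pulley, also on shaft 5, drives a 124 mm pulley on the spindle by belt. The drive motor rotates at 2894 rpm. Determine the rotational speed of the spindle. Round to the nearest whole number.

gear mesh 141/42 = 3.3571 → 2894/3.3571 = 862.04 rpm
belt 2.6/15 = 0.17333 → 862.04/0.17333 = 4973.3 rpm
belt 309/50 = 6.18 → 4973.3/6.18 = 804.74 rpm
gear mesh 27/120 = 0.225 → 804.74/0.225 = 3576.6 rpm
belt 124/58 = 2.1379 → 3576.6/2.1379 = 1672.9 rpm

1673 rpm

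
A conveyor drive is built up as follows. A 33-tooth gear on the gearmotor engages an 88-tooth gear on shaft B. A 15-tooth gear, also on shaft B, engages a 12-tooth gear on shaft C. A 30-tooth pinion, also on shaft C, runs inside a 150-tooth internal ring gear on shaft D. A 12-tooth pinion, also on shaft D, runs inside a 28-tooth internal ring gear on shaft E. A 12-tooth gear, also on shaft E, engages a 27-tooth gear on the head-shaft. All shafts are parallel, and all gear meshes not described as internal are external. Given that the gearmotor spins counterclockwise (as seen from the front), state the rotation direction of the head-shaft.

the gearmotor → shaft B: external mesh, 1 reversal → CW.
shaft B → shaft C: external mesh, 1 reversal → CCW.
shaft C → shaft D: internal mesh, same direction → CCW.
shaft D → shaft E: internal mesh, same direction → CCW.
shaft E → the head-shaft: external mesh, 1 reversal → CW.
3 reversals in total — an odd number — so the head-shaft turns opposite to the gearmotor.

clockwise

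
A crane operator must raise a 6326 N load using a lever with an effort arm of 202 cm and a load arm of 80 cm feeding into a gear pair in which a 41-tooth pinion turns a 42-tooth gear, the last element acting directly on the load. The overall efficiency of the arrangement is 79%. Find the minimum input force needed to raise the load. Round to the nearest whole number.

Lever MA = effort arm / load arm = 202/80 = 2.525.
Gear pair MA = 42/41 = 1.0244.
Combined ideal MA = 2.525 × 1.0244 = 2.5866.
Actual MA = 2.5866 × 0.79 = 2.0434.
Effort = load / actual MA = 6326 / 2.0434 = 3095.8 N.

3096 N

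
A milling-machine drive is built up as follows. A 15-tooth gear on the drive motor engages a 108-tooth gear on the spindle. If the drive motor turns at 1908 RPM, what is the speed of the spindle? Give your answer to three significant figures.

gear mesh 108/15 = 7.2 → 1908/7.2 = 265 RPM

265 RPM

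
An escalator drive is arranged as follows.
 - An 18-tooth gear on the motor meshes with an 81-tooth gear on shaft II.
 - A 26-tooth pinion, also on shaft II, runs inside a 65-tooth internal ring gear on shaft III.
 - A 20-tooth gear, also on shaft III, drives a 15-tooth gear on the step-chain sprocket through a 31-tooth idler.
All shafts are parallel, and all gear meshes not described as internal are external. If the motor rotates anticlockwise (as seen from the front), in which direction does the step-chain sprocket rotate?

clockwise

the motor → shaft II: external mesh, 1 reversal → CW.
shaft II → shaft III: internal mesh, same direction → CW.
shaft III → the step-chain sprocket: driver → idler → driven is 2 external meshes, 2 reversals → CW.
3 reversals in total — an odd number — so the step-chain sprocket turns opposite to the motor.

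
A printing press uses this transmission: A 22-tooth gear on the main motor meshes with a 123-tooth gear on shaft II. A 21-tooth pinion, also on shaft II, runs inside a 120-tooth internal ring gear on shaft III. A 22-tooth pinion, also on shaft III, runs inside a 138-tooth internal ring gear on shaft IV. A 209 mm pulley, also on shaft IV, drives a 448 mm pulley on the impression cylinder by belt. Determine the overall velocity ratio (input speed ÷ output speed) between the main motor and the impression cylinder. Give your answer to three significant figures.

Each stage contributes driven/driver: gear mesh 123/22 = 5.5909, internal gear 120/21 = 5.7143, internal gear 138/22 = 6.2727, belt 448/209 = 2.1435.
Overall: 5.5909 × 5.7143 × 6.2727 × 2.1435 = 429.57.

430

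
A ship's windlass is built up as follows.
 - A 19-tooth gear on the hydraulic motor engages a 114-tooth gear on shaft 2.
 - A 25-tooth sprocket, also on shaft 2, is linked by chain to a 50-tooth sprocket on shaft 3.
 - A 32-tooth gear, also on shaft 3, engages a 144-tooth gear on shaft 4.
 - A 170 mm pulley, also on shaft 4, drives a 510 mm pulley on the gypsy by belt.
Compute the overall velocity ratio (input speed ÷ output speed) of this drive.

Each stage contributes driven/driver: gear mesh 114/19 = 6, chain 50/25 = 2, gear mesh 144/32 = 4.5, belt 510/170 = 3.
Overall: 6 × 2 × 4.5 × 3 = 162.

162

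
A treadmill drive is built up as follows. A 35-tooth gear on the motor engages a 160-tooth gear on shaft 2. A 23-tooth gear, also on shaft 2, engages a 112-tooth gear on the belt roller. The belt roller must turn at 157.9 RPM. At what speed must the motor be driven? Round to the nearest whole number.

3515 RPM

Overall ratio R = 4.5714 × 4.8696 = 22.261.
Required input speed = output speed × R = 157.9 × 22.261 = 3515 RPM.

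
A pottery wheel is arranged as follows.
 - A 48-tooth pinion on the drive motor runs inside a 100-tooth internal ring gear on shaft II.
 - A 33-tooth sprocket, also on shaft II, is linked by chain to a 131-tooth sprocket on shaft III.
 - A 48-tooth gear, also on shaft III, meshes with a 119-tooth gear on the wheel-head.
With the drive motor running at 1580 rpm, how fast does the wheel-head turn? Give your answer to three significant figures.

the drive motor → shaft II (internal gear, 100/48): 1580 ÷ 2.0833 = 758.4 rpm
shaft II → shaft III (chain, 131/33): 758.4 ÷ 3.9697 = 191.05 rpm
shaft III → the wheel-head (gear mesh, 119/48): 191.05 ÷ 2.4792 = 77.061 rpm

77.1 rpm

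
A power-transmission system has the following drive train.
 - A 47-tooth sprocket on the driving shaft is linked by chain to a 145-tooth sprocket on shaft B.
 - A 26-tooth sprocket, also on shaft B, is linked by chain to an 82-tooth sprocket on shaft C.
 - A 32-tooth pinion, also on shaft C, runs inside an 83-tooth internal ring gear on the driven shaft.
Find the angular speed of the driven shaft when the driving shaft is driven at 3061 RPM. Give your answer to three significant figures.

121 RPM

chain 145/47 = 3.0851 → 3061/3.0851 = 992.19 RPM
chain 82/26 = 3.1538 → 992.19/3.1538 = 314.6 RPM
internal gear 83/32 = 2.5938 → 314.6/2.5938 = 121.29 RPM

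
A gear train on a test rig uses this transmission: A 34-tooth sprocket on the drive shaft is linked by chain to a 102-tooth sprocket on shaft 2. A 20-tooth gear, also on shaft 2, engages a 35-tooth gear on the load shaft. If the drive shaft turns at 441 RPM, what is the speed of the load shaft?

Chain: ratio = 102/34 = 3, so shaft 2 turns at 441 / 3 = 147 RPM.
Gear mesh: ratio = 35/20 = 1.75, so the load shaft turns at 147 / 1.75 = 84 RPM.

84 RPM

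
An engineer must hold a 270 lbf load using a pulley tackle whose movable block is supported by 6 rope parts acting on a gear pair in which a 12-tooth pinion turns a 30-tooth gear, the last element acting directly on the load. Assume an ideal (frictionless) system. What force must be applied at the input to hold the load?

Block-and-tackle MA = number of supporting rope parts = 6.
Gear pair MA = 30/12 = 2.5.
Combined ideal MA = 6 × 2.5 = 15.
Effort = load / MA = 270 / 15 = 18 lbf.

18 lbf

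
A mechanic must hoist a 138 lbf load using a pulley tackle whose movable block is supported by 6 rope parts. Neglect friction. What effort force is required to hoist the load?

Block-and-tackle MA = number of supporting rope parts = 6.
Effort = load / MA = 138 / 6 = 23 lbf.

23 lbf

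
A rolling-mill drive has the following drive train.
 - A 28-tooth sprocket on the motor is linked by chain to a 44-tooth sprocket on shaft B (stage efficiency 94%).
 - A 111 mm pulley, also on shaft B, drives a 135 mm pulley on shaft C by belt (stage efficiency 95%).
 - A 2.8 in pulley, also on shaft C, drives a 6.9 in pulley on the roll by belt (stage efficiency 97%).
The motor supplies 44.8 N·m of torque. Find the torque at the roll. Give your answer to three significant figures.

183 N·m

chain 44/28 = 1.5714 → τ = 44.8·1.5714·0.94 = 66.176 N·m
belt 135/111 = 1.2162 → τ = 66.176·1.2162·0.95 = 76.46 N·m
belt 6.9/2.8 = 2.4643 → τ = 76.46·2.4643·0.97 = 182.77 N·m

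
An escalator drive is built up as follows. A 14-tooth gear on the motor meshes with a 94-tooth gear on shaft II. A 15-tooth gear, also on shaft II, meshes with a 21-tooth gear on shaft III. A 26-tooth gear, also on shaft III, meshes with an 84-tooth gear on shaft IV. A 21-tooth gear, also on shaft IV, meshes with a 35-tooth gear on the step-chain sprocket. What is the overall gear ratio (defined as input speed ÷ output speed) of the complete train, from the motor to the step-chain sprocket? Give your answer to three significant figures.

Each stage contributes driven/driver: gear mesh 94/14 = 6.7143, gear mesh 21/15 = 1.4, gear mesh 84/26 = 3.2308, gear mesh 35/21 = 1.6667.
Overall: 6.7143 × 1.4 × 3.2308 × 1.6667 = 50.615.

50.6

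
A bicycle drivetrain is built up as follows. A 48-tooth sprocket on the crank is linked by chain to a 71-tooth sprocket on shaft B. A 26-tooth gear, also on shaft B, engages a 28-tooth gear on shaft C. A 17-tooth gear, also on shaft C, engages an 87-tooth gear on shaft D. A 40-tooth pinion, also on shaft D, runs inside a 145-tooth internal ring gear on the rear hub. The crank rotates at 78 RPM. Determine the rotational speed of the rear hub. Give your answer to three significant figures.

2.64 RPM

Chain: ratio = 71/48 = 1.4792, so shaft B turns at 78 / 1.4792 = 52.732 RPM.
Gear mesh: ratio = 28/26 = 1.0769, so shaft C turns at 52.732 / 1.0769 = 48.966 RPM.
Gear mesh: ratio = 87/17 = 5.1176, so shaft D turns at 48.966 / 5.1176 = 9.568 RPM.
Internal gear: ratio = 145/40 = 3.625, so the rear hub turns at 9.568 / 3.625 = 2.6395 RPM.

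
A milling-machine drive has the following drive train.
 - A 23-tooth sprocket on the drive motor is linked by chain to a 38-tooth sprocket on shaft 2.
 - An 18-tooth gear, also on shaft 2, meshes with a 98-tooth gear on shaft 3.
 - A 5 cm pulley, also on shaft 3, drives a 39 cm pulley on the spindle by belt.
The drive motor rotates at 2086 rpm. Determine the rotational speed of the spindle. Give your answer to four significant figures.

Chain: ratio = 38/23 = 1.6522, so shaft 2 turns at 2086 / 1.6522 = 1262.6 rpm.
Gear mesh: ratio = 98/18 = 5.4444, so shaft 3 turns at 1262.6 / 5.4444 = 231.9 rpm.
Belt: ratio = 39/5 = 7.8, so the spindle turns at 231.9 / 7.8 = 29.731 rpm.

29.73 rpm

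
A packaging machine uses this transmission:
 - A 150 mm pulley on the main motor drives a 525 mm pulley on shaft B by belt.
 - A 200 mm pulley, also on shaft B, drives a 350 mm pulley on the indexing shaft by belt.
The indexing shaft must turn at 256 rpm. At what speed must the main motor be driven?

Overall ratio R = 3.5 × 1.75 = 6.125.
Required input speed = output speed × R = 256 × 6.125 = 1568 rpm.

1568 rpm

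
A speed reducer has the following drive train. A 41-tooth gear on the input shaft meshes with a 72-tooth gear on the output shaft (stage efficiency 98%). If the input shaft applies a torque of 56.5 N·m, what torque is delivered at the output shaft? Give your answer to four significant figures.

97.24 N·m

Gear mesh: ratio = 72/41 = 1.7561; torque at the output shaft = 56.5 × 1.7561 × 0.98 = 97.235 N·m.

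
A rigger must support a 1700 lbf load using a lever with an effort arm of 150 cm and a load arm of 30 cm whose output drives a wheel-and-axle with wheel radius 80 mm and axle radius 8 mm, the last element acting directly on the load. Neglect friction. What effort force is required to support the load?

34 lbf

Lever MA = effort arm / load arm = 150/30 = 5.
Wheel-and-axle MA = R/r = 80/8 = 10.
Combined ideal MA = 5 × 10 = 50.
Effort = load / MA = 1700 / 50 = 34 lbf.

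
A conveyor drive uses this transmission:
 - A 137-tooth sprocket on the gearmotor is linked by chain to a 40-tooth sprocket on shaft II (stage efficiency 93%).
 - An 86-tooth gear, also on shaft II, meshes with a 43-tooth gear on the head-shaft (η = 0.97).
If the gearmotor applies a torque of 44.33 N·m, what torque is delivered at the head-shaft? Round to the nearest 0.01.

5.84 N·m

chain 40/137 = 0.29197 → τ = 44.33·0.29197·0.93 = 12.037 N·m
gear mesh 43/86 = 0.5 → τ = 12.037·0.5·0.97 = 5.838 N·m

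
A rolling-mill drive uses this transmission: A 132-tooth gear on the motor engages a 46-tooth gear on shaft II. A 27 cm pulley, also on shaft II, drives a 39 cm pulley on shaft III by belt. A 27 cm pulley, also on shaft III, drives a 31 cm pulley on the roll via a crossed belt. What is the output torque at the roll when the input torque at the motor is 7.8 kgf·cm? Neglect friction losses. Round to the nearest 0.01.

4.51 kgf·cm

gear mesh 46/132 = 0.34848 → τ = 7.8·0.34848 = 2.7182 kgf·cm
belt 39/27 = 1.4444 → τ = 2.7182·1.4444 = 3.9263 kgf·cm
belt 31/27 = 1.1481 → τ = 3.9263·1.1481 = 4.5079 kgf·cm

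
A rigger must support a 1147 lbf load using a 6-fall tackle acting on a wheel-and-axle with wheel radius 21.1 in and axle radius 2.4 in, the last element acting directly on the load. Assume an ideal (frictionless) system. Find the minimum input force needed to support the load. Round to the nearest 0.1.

Block-and-tackle MA = number of supporting rope parts = 6.
Wheel-and-axle MA = R/r = 21.1/2.4 = 8.7917.
Combined ideal MA = 6 × 8.7917 = 52.75.
Effort = load / MA = 1147 / 52.75 = 21.744 lbf.

21.7 lbf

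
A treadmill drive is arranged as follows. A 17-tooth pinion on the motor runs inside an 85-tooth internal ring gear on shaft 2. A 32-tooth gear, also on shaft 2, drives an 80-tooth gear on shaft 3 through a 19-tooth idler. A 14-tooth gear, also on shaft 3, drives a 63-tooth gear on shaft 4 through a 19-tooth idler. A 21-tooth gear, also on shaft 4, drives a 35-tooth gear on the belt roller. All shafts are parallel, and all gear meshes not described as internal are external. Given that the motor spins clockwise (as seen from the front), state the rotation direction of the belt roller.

the motor → shaft 2: internal mesh, same direction → CW.
shaft 2 → shaft 3: driver → idler → driven is 2 external meshes, 2 reversals → CW.
shaft 3 → shaft 4: driver → idler → driven is 2 external meshes, 2 reversals → CW.
shaft 4 → the belt roller: external mesh, 1 reversal → CCW.
5 reversals in total — an odd number — so the belt roller turns opposite to the motor.

counterclockwise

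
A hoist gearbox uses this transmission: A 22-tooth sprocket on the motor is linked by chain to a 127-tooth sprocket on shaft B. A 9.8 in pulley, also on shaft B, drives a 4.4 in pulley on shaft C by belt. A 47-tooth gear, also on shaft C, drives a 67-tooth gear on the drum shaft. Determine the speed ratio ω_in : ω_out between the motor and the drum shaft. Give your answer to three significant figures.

Each stage contributes driven/driver: chain 127/22 = 5.7727, belt 4.4/9.8 = 0.44898, gear mesh 67/47 = 1.4255.
Overall: 5.7727 × 0.44898 × 1.4255 = 3.6947.

3.69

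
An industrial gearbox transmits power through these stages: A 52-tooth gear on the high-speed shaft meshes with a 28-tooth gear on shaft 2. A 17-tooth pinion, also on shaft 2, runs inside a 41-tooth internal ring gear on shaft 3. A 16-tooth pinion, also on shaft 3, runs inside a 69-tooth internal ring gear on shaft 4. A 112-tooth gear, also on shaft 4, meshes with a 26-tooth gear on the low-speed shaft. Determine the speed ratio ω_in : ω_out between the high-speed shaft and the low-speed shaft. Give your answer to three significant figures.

Each stage contributes driven/driver: gear mesh 28/52 = 0.53846, internal gear 41/17 = 2.4118, internal gear 69/16 = 4.3125, gear mesh 26/112 = 0.23214.
Overall: 0.53846 × 2.4118 × 4.3125 × 0.23214 = 1.3001.

1.30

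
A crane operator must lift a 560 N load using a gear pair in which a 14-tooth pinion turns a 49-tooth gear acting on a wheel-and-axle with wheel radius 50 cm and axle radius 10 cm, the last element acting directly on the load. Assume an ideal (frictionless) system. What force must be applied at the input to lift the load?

Gear pair MA = 49/14 = 3.5.
Wheel-and-axle MA = R/r = 50/10 = 5.
Combined ideal MA = 3.5 × 5 = 17.5.
Effort = load / MA = 560 / 17.5 = 32 N.

32 N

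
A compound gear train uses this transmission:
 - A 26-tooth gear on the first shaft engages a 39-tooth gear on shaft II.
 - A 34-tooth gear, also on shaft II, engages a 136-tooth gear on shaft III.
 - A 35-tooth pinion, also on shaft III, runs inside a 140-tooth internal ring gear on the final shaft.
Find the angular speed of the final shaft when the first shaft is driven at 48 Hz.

gear mesh 39/26 = 1.5 → 48/1.5 = 32 Hz
gear mesh 136/34 = 4 → 32/4 = 8 Hz
internal gear 140/35 = 4 → 8/4 = 2 Hz

2 Hz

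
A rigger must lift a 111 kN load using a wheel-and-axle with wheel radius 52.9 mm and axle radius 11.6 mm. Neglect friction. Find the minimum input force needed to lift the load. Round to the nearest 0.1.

24.3 kN

Wheel-and-axle MA = R/r = 52.9/11.6 = 4.5603.
Effort = load / MA = 111 / 4.5603 = 24.34 kN.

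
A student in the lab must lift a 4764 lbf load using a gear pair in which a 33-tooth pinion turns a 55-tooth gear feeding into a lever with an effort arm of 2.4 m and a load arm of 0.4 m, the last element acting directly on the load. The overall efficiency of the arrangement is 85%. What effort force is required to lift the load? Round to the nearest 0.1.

Gear pair MA = 55/33 = 1.6667.
Lever MA = effort arm / load arm = 2.4/0.4 = 6.
Combined ideal MA = 1.6667 × 6 = 10.
Actual MA = 10 × 0.85 = 8.5.
Effort = load / actual MA = 4764 / 8.5 = 560.47 lbf.

560.5 lbf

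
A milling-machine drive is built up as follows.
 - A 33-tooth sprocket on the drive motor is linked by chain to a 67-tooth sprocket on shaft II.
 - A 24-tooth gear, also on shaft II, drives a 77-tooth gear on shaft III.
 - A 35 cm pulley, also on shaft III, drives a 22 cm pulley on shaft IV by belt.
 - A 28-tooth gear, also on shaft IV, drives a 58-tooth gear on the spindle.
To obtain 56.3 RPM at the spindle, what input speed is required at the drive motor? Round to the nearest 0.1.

Overall ratio R = 2.0303 × 3.2083 × 0.62857 × 2.0714 = 8.4813.
Required input speed = output speed × R = 56.3 × 8.4813 = 477.5 RPM.

477.5 RPM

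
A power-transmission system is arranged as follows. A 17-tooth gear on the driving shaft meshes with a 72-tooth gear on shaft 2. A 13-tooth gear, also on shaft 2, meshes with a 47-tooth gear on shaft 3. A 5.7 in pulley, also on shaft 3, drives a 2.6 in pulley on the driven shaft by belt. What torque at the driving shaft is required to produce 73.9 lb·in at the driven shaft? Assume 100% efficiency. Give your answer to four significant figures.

Overall ratio R = 4.2353 × 3.6154 × 0.45614 = 6.9845.
Input torque = output torque / R = 73.9 / 6.9845 = 10.581 lb·in.

10.58 lb·in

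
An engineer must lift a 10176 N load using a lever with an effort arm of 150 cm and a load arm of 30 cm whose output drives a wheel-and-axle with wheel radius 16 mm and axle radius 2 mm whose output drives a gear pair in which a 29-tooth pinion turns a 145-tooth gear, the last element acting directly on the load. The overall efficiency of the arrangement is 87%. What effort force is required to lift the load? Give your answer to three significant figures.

Lever MA = effort arm / load arm = 150/30 = 5.
Wheel-and-axle MA = R/r = 16/2 = 8.
Gear pair MA = 145/29 = 5.
Combined ideal MA = 5 × 8 × 5 = 200.
Actual MA = 200 × 0.87 = 174.
Effort = load / actual MA = 10176 / 174 = 58.483 N.

58.5 N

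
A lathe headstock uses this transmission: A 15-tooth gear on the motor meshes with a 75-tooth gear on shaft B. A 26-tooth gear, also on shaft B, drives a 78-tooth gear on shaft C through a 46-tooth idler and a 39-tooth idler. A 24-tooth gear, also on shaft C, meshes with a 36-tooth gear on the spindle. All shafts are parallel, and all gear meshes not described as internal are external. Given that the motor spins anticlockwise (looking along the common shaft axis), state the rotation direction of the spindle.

the motor → shaft B: external mesh, 1 reversal → CW.
shaft B → shaft C: driver → idler → idler → driven is 3 external meshes, 3 reversals → CCW.
shaft C → the spindle: external mesh, 1 reversal → CW.
5 reversals in total — an odd number — so the spindle turns opposite to the motor.

clockwise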